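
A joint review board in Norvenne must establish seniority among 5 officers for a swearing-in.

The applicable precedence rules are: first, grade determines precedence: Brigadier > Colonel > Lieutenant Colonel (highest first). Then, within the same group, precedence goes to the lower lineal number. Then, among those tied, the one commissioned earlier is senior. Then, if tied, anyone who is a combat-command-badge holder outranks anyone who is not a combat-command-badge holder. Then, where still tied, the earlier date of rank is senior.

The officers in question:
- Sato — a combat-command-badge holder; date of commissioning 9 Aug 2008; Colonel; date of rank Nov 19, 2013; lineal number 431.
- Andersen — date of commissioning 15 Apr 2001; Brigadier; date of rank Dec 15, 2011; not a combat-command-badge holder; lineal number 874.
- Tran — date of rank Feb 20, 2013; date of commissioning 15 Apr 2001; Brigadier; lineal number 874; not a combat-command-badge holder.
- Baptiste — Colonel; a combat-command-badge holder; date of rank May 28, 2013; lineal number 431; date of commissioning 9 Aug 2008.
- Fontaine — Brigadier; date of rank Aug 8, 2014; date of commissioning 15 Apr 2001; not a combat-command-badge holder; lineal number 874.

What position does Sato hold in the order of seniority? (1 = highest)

By grade: Andersen, Tran and Fontaine (Brigadier); then Baptiste and Sato (Colonel).
Andersen, Tran and Fontaine all have lineal number 874, so the next rule applies.
Andersen, Tran and Fontaine all have date of commissioning 15 Apr 2001, so the next rule applies.
Andersen, Tran and Fontaine are each not a combat-command-badge holder, so the next rule applies.
Among Andersen, Tran and Fontaine, by date of rank (earlier first): Andersen (Dec 15, 2011) before Tran (Feb 20, 2013) before Fontaine (Aug 8, 2014).
Baptiste and Sato both have lineal number 431, so the next rule applies.
Baptiste and Sato both have date of commissioning 9 Aug 2008, so the next rule applies.
Baptiste and Sato are each a combat-command-badge holder, so the next rule applies.
Among Baptiste and Sato, by date of rank (earlier first): Baptiste (May 28, 2013) before Sato (Nov 19, 2013).
Order: Andersen, Tran, Fontaine, Baptiste, Sato. So position 5.

5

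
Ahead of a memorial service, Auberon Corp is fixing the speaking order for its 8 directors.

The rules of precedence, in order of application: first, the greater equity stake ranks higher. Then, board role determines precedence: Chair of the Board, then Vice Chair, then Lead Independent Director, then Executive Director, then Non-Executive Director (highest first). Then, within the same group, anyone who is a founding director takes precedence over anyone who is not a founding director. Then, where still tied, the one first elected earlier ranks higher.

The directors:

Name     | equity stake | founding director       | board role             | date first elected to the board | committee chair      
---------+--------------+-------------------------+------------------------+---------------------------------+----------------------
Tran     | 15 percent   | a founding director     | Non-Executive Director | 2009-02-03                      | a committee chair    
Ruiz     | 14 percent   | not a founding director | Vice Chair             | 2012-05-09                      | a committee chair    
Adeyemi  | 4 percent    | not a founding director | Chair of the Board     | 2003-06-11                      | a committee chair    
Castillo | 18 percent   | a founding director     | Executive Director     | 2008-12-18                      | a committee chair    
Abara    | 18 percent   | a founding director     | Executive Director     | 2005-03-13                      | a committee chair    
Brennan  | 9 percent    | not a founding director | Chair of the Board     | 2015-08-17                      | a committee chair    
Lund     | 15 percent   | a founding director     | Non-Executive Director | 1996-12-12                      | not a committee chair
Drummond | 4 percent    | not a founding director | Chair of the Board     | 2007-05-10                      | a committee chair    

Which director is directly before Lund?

Castillo

By equity stake (higher first): Abara and Castillo (both 18 percent); then Lund and Tran (both 15 percent); then Ruiz (14 percent); then Brennan (9 percent); then Adeyemi and Drummond (both 4 percent).
Abara and Castillo are each Executive Director, so the next rule applies.
Abara and Castillo are each a founding director, so the next rule applies.
Among Abara and Castillo, by date first elected to the board (earlier first): Abara (2005-03-13) before Castillo (2008-12-18).
Lund and Tran are each Non-Executive Director, so the next rule applies.
Lund and Tran are each a founding director, so the next rule applies.
Among Lund and Tran, by date first elected to the board (earlier first): Lund (1996-12-12) before Tran (2009-02-03).
Adeyemi and Drummond are each Chair of the Board, so the next rule applies.
Adeyemi and Drummond are each not a founding director, so the next rule applies.
Among Adeyemi and Drummond, by date first elected to the board (earlier first): Adeyemi (2003-06-11) before Drummond (2007-05-10).
Order: Abara, Castillo, Lund, Tran, Ruiz, Brennan, Adeyemi, Drummond.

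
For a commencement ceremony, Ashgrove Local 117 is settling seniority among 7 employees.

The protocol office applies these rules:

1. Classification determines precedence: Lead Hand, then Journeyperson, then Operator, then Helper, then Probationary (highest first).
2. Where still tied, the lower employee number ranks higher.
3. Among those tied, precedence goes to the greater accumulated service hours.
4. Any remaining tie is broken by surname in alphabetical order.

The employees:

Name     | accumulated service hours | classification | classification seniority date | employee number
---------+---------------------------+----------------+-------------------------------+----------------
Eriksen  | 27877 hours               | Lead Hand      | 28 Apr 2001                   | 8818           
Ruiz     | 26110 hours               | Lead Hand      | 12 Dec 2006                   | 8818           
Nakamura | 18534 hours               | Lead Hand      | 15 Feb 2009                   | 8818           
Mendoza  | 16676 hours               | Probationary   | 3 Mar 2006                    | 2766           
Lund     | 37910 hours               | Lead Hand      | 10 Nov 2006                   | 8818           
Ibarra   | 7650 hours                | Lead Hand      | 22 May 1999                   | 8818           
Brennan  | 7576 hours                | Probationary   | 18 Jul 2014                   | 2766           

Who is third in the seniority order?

Ruiz

By classification: Lund, Eriksen, Ruiz, Nakamura and Ibarra (Lead Hand); then Mendoza and Brennan (Probationary).
Lund, Eriksen, Ruiz, Nakamura and Ibarra all have employee number 8818, so the next rule applies.
Among Lund, Eriksen, Ruiz, Nakamura and Ibarra, by accumulated service hours (higher first): Lund (37910 hours) before Eriksen (27877 hours) before Ruiz (26110 hours) before Nakamura (18534 hours) before Ibarra (7650 hours).
Mendoza and Brennan both have employee number 2766, so the next rule applies.
Among Mendoza and Brennan, by accumulated service hours (higher first): Mendoza (16676 hours) before Brennan (7576 hours).
Order: Lund, Eriksen, Ruiz, Nakamura, Ibarra, Mendoza, Brennan.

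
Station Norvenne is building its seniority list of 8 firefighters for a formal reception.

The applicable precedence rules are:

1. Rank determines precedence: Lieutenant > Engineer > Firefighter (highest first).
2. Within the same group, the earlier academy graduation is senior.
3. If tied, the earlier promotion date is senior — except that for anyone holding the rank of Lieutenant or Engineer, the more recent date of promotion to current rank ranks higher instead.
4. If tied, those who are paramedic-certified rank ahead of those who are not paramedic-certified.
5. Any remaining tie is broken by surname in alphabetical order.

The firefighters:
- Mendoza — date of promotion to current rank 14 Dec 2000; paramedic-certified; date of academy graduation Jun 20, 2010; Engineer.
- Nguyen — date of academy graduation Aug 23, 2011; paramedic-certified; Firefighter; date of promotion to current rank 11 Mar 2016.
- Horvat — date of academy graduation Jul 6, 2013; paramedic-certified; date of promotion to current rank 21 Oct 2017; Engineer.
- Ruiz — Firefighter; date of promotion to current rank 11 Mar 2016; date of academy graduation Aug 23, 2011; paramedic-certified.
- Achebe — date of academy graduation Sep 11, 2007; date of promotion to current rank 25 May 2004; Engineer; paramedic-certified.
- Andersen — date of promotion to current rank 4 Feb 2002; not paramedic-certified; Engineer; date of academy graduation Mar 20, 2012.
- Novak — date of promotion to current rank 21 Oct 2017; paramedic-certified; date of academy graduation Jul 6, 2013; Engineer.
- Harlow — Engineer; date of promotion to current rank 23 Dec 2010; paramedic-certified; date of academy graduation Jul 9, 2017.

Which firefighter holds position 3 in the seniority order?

By rank: Achebe, Mendoza, Andersen, Horvat, Novak and Harlow (Engineer); then Nguyen and Ruiz (Firefighter).
Among Achebe, Mendoza, Andersen, Horvat, Novak and Harlow, by date of academy graduation (earlier first): Achebe (Sep 11, 2007) before Mendoza (Jun 20, 2010) before Andersen (Mar 20, 2012) before Horvat and Novak (Jul 6, 2013) before Harlow (Jul 9, 2017).
Horvat and Novak both have date of promotion to current rank 21 Oct 2017, so the next rule applies.
Horvat and Novak are each paramedic-certified, so the next rule applies.
Among Horvat and Novak, alphabetically by surname: Horvat before Novak.
Nguyen and Ruiz both have date of academy graduation Aug 23, 2011, so the next rule applies.
Nguyen and Ruiz both have date of promotion to current rank 11 Mar 2016, so the next rule applies.
Nguyen and Ruiz are each paramedic-certified, so the next rule applies.
Among Nguyen and Ruiz, alphabetically by surname: Nguyen before Ruiz.
Order: Achebe, Mendoza, Andersen, Horvat, Novak, Harlow, Nguyen, Ruiz.

Andersen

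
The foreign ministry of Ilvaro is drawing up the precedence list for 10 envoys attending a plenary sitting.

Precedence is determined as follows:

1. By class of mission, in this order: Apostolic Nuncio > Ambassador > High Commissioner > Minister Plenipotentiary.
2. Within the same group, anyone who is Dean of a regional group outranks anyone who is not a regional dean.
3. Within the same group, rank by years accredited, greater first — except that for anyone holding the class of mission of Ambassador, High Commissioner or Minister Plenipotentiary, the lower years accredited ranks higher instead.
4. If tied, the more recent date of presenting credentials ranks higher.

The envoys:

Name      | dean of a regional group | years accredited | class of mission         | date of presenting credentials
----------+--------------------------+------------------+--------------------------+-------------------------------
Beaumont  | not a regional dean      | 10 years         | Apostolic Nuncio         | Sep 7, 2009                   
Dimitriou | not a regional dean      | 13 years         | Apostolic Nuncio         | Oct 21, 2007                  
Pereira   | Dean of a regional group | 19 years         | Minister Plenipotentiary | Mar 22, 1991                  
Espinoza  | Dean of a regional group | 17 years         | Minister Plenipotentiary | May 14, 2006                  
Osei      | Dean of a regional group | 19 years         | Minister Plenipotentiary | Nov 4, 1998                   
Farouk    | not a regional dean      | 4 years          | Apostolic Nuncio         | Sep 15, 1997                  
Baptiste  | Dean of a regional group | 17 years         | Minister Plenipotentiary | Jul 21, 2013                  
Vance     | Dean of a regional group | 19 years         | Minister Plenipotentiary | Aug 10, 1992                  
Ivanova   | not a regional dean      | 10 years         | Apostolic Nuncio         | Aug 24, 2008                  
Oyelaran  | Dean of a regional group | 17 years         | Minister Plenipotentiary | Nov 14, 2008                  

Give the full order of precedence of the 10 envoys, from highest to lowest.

By class of mission: Dimitriou, Beaumont, Ivanova and Farouk (Apostolic Nuncio); then Baptiste, Oyelaran, Espinoza, Osei, Vance and Pereira (Minister Plenipotentiary).
Dimitriou, Beaumont, Ivanova and Farouk are each not a regional dean, so the next rule applies.
Among Dimitriou, Beaumont, Ivanova and Farouk, by years accredited (higher first): Dimitriou (13 years) before Beaumont and Ivanova (10 years) before Farouk (4 years).
Among Beaumont and Ivanova, by date of presenting credentials (later first): Beaumont (Sep 7, 2009) before Ivanova (Aug 24, 2008).
Baptiste, Oyelaran, Espinoza, Osei, Vance and Pereira are each Dean of a regional group, so the next rule applies.
Among Baptiste, Oyelaran, Espinoza, Osei, Vance and Pereira, by years accredited (lower first) (reversed rule for this group): Baptiste, Oyelaran and Espinoza (17 years) before Osei, Vance and Pereira (19 years).
Among Baptiste, Oyelaran and Espinoza, by date of presenting credentials (later first): Baptiste (Jul 21, 2013) before Oyelaran (Nov 14, 2008) before Espinoza (May 14, 2006).
Among Osei, Vance and Pereira, by date of presenting credentials (later first): Osei (Nov 4, 1998) before Vance (Aug 10, 1992) before Pereira (Mar 22, 1991).
Full order: Dimitriou, Beaumont, Ivanova, Farouk, Baptiste, Oyelaran, Espinoza, Osei, Vance, Pereira.

Dimitriou, Beaumont, Ivanova, Farouk, Baptiste, Oyelaran, Espinoza, Osei, Vance, Pereira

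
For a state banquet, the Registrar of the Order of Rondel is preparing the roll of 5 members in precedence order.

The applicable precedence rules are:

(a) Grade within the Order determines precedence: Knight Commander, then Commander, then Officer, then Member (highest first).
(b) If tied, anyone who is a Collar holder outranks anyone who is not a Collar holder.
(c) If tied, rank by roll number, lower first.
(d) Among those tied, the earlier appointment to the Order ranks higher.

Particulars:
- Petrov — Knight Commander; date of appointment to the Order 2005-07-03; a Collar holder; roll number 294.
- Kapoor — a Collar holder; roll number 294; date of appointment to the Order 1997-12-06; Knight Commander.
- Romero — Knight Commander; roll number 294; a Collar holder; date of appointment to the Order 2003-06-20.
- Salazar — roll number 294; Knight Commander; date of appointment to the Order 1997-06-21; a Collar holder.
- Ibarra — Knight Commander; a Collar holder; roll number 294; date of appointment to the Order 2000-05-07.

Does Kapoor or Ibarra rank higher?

By grade within the Order: Salazar, Kapoor, Ibarra, Romero and Petrov (Knight Commander).
Salazar, Kapoor, Ibarra, Romero and Petrov are each a Collar holder, so the next rule applies.
Salazar, Kapoor, Ibarra, Romero and Petrov all have roll number 294, so the next rule applies.
Among Salazar, Kapoor, Ibarra, Romero and Petrov, by date of appointment to the Order (earlier first): Salazar (1997-06-21) before Kapoor (1997-12-06) before Ibarra (2000-05-07) before Romero (2003-06-20) before Petrov (2005-07-03).
So Kapoor takes precedence.

Kapoor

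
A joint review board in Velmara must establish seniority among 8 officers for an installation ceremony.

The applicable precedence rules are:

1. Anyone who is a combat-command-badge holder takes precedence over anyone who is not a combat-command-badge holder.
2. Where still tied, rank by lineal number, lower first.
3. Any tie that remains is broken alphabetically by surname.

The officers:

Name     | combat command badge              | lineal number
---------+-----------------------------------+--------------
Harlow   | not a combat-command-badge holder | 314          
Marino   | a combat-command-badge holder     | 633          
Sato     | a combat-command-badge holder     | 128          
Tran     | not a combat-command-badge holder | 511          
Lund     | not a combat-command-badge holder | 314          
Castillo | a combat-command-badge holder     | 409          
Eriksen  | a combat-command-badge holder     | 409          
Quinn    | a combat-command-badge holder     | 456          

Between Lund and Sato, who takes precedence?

Sato

By the first rule: Sato, Castillo, Eriksen, Quinn and Marino (each a combat-command-badge holder); then Harlow, Lund and Tran (each not a combat-command-badge holder).
Among Sato, Castillo, Eriksen, Quinn and Marino, by lineal number (lower first): Sato (128) before Castillo and Eriksen (409) before Quinn (456) before Marino (633).
Among Castillo and Eriksen, alphabetically by surname: Castillo before Eriksen.
Among Harlow, Lund and Tran, by lineal number (lower first): Harlow and Lund (314) before Tran (511).
Among Harlow and Lund, alphabetically by surname: Harlow before Lund.
So Sato takes precedence.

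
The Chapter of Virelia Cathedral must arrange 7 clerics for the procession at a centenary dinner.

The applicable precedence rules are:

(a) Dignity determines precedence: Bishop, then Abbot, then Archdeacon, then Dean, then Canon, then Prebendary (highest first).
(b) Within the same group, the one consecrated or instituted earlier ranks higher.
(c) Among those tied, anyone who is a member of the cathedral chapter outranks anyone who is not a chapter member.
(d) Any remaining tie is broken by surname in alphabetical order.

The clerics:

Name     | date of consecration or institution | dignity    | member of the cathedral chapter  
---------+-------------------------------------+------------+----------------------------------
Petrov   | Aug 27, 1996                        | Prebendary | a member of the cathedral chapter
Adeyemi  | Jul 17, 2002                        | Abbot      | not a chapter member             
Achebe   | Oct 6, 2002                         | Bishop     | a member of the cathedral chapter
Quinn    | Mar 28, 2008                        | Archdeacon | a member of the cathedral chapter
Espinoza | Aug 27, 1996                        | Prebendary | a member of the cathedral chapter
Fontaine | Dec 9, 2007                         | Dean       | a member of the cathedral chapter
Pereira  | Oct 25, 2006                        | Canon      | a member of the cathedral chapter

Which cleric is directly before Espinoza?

By dignity: Achebe (Bishop); then Adeyemi (Abbot); then Quinn (Archdeacon); then Fontaine (Dean); then Pereira (Canon); then Espinoza and Petrov (Prebendary).
Espinoza and Petrov both have date of consecration or institution Aug 27, 1996, so the next rule applies.
Espinoza and Petrov are each a member of the cathedral chapter, so the next rule applies.
Among Espinoza and Petrov, alphabetically by surname: Espinoza before Petrov.
Order: Achebe, Adeyemi, Quinn, Fontaine, Pereira, Espinoza, Petrov.

Pereira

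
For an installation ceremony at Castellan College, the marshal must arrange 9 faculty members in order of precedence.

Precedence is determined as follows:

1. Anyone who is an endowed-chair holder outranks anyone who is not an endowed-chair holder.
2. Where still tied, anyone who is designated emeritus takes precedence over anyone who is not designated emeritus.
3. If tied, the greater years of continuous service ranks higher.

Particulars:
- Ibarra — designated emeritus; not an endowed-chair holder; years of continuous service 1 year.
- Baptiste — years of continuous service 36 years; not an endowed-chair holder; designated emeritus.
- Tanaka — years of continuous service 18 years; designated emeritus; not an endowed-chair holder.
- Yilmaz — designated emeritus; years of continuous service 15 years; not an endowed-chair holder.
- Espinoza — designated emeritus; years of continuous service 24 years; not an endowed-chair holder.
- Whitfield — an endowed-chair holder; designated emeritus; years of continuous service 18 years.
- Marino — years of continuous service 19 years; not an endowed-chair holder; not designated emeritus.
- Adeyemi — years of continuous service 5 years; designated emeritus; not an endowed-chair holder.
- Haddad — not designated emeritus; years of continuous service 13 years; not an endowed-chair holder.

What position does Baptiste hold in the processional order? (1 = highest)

2

By the first rule: Whitfield (an endowed-chair holder); then Baptiste, Espinoza, Tanaka, Yilmaz, Adeyemi, Ibarra, Marino and Haddad (each not an endowed-chair holder).
Among Baptiste, Espinoza, Tanaka, Yilmaz, Adeyemi, Ibarra, Marino and Haddad, designated emeritus before not designated emeritus: Baptiste, Espinoza, Tanaka, Yilmaz, Adeyemi and Ibarra (designated emeritus) before Marino and Haddad (not designated emeritus).
Among Baptiste, Espinoza, Tanaka, Yilmaz, Adeyemi and Ibarra, by years of continuous service (higher first): Baptiste (36 years) before Espinoza (24 years) before Tanaka (18 years) before Yilmaz (15 years) before Adeyemi (5 years) before Ibarra (1 year).
Among Marino and Haddad, by years of continuous service (higher first): Marino (19 years) before Haddad (13 years).
Order: Whitfield, Baptiste, Espinoza, Tanaka, Yilmaz, Adeyemi, Ibarra, Marino, Haddad. So position 2.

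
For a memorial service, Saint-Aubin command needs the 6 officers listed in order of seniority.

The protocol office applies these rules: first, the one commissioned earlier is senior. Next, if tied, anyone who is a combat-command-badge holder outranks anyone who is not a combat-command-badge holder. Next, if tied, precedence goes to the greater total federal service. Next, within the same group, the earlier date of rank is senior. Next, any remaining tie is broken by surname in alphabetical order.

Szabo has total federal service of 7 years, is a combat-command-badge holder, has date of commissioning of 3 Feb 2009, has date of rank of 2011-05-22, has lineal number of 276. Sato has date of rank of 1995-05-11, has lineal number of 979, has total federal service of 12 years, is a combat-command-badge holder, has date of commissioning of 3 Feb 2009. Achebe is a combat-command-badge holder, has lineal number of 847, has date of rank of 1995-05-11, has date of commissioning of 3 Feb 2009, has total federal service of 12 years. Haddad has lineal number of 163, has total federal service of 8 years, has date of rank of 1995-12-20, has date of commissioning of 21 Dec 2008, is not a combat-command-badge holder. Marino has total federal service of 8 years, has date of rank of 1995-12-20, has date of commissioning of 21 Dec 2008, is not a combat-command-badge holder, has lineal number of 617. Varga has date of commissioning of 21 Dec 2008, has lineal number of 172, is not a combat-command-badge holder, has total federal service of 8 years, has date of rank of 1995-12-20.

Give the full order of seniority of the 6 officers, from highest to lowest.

Haddad, Marino, Varga, Achebe, Sato, Szabo

By date of commissioning (earlier first): Haddad, Marino and Varga (each 21 Dec 2008); then Achebe, Sato and Szabo (each 3 Feb 2009).
Haddad, Marino and Varga are each not a combat-command-badge holder, so the next rule applies.
Haddad, Marino and Varga all have total federal service 8 years, so the next rule applies.
Haddad, Marino and Varga all have date of rank 1995-12-20, so the next rule applies.
Among Haddad, Marino and Varga, alphabetically by surname: Haddad before Marino before Varga.
Achebe, Sato and Szabo are each a combat-command-badge holder, so the next rule applies.
Among Achebe, Sato and Szabo, by total federal service (higher first): Achebe and Sato (12 years) before Szabo (7 years).
Achebe and Sato both have date of rank 1995-05-11, so the next rule applies.
Among Achebe and Sato, alphabetically by surname: Achebe before Sato.
Full order: Haddad, Marino, Varga, Achebe, Sato, Szabo.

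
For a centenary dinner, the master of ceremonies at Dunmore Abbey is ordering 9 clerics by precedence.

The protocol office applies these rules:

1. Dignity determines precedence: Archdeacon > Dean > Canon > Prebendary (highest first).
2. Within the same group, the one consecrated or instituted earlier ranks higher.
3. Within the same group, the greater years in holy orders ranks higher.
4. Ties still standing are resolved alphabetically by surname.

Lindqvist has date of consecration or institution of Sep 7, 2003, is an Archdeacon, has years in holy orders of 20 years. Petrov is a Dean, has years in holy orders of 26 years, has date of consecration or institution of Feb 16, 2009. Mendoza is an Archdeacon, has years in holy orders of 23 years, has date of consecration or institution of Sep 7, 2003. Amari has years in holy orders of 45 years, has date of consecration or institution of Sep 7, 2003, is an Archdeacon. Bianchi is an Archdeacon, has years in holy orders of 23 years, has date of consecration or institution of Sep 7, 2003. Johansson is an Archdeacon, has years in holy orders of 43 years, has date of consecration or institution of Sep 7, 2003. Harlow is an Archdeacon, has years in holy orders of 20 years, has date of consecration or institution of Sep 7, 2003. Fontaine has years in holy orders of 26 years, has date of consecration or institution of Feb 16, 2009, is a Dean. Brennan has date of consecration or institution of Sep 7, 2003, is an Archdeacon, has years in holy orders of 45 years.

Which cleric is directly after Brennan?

By dignity: Amari, Brennan, Johansson, Bianchi, Mendoza, Harlow and Lindqvist (Archdeacon); then Fontaine and Petrov (Dean).
Amari, Brennan, Johansson, Bianchi, Mendoza, Harlow and Lindqvist all have date of consecration or institution Sep 7, 2003, so the next rule applies.
Among Amari, Brennan, Johansson, Bianchi, Mendoza, Harlow and Lindqvist, by years in holy orders (higher first): Amari and Brennan (45 years) before Johansson (43 years) before Bianchi and Mendoza (23 years) before Harlow and Lindqvist (20 years).
Among Amari and Brennan, alphabetically by surname: Amari before Brennan.
Among Bianchi and Mendoza, alphabetically by surname: Bianchi before Mendoza.
Among Harlow and Lindqvist, alphabetically by surname: Harlow before Lindqvist.
Fontaine and Petrov both have date of consecration or institution Feb 16, 2009, so the next rule applies.
Fontaine and Petrov both have years in holy orders 26 years, so the next rule applies.
Among Fontaine and Petrov, alphabetically by surname: Fontaine before Petrov.
Order: Amari, Brennan, Johansson, Bianchi, Mendoza, Harlow, Lindqvist, Fontaine, Petrov.

Johansson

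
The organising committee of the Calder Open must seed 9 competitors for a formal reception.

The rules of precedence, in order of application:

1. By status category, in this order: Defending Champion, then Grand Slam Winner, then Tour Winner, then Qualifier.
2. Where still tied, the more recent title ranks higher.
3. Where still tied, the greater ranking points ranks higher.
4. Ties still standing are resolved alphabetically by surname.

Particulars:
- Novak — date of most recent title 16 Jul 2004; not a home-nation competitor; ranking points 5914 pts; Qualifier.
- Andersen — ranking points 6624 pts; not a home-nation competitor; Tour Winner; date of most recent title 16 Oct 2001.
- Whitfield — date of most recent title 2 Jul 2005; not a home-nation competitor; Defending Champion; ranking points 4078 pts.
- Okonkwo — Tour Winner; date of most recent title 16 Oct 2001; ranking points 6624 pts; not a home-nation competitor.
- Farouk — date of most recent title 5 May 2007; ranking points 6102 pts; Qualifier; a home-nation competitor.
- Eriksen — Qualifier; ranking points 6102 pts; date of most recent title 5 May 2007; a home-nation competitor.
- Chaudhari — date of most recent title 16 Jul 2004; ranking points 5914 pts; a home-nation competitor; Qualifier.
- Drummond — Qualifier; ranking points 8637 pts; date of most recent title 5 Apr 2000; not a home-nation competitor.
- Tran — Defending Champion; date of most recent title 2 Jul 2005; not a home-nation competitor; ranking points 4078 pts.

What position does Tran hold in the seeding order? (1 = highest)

By status category: Tran and Whitfield (Defending Champion); then Andersen and Okonkwo (Tour Winner); then Eriksen, Farouk, Chaudhari, Novak and Drummond (Qualifier).
Tran and Whitfield both have date of most recent title 2 Jul 2005, so the next rule applies.
Tran and Whitfield both have ranking points 4078 pts, so the next rule applies.
Among Tran and Whitfield, alphabetically by surname: Tran before Whitfield.
Andersen and Okonkwo both have date of most recent title 16 Oct 2001, so the next rule applies.
Andersen and Okonkwo both have ranking points 6624 pts, so the next rule applies.
Among Andersen and Okonkwo, alphabetically by surname: Andersen before Okonkwo.
Among Eriksen, Farouk, Chaudhari, Novak and Drummond, by date of most recent title (later first): Eriksen and Farouk (5 May 2007) before Chaudhari and Novak (16 Jul 2004) before Drummond (5 Apr 2000).
Eriksen and Farouk both have ranking points 6102 pts, so the next rule applies.
Among Eriksen and Farouk, alphabetically by surname: Eriksen before Farouk.
Chaudhari and Novak both have ranking points 5914 pts, so the next rule applies.
Among Chaudhari and Novak, alphabetically by surname: Chaudhari before Novak.
Order: Tran, Whitfield, Andersen, Okonkwo, Eriksen, Farouk, Chaudhari, Novak, Drummond. So position 1.

1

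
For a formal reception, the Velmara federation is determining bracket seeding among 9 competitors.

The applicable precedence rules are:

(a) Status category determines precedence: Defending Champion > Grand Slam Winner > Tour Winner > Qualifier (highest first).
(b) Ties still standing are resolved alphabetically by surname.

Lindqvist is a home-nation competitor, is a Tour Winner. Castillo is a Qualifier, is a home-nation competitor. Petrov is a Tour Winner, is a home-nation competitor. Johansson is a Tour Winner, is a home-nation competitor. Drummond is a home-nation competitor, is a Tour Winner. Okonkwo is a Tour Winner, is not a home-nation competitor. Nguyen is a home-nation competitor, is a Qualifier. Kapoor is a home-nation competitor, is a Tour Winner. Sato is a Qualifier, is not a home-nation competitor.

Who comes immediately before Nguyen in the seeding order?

Castillo

By status category: Drummond, Johansson, Kapoor, Lindqvist, Okonkwo and Petrov (Tour Winner); then Castillo, Nguyen and Sato (Qualifier).
Among Drummond, Johansson, Kapoor, Lindqvist, Okonkwo and Petrov, alphabetically by surname: Drummond before Johansson before Kapoor before Lindqvist before Okonkwo before Petrov.
Among Castillo, Nguyen and Sato, alphabetically by surname: Castillo before Nguyen before Sato.
Order: Drummond, Johansson, Kapoor, Lindqvist, Okonkwo, Petrov, Castillo, Nguyen, Sato.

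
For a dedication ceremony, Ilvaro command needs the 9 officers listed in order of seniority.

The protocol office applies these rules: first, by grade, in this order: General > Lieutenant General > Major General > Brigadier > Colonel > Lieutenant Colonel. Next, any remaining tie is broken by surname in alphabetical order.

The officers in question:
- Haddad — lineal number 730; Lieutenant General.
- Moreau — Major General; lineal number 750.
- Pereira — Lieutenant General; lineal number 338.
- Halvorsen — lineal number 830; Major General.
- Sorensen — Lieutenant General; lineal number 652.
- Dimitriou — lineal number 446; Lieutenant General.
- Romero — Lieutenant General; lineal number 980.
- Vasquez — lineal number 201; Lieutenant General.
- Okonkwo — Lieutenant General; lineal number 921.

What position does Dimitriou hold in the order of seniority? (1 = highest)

1

By grade: Dimitriou, Haddad, Okonkwo, Pereira, Romero, Sorensen and Vasquez (Lieutenant General); then Halvorsen and Moreau (Major General).
Among Dimitriou, Haddad, Okonkwo, Pereira, Romero, Sorensen and Vasquez, alphabetically by surname: Dimitriou before Haddad before Okonkwo before Pereira before Romero before Sorensen before Vasquez.
Among Halvorsen and Moreau, alphabetically by surname: Halvorsen before Moreau.
Order: Dimitriou, Haddad, Okonkwo, Pereira, Romero, Sorensen, Vasquez, Halvorsen, Moreau. So position 1.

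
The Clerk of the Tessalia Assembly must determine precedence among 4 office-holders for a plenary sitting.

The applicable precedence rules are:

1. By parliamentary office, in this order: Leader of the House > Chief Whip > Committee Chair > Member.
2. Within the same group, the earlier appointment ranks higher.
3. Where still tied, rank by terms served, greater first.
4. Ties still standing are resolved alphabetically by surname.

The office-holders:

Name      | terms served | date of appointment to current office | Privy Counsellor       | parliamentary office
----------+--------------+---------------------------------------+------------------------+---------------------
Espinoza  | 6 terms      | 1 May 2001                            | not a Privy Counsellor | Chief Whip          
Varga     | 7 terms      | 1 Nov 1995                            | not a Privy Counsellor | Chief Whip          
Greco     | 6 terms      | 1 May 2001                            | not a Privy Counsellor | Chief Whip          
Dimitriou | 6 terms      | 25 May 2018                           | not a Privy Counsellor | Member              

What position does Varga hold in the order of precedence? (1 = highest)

By parliamentary office: Varga, Espinoza and Greco (Chief Whip); then Dimitriou (Member).
Among Varga, Espinoza and Greco, by date of appointment to current office (earlier first): Varga (1 Nov 1995) before Espinoza and Greco (1 May 2001).
Espinoza and Greco both have terms served 6 terms, so the next rule applies.
Among Espinoza and Greco, alphabetically by surname: Espinoza before Greco.
Order: Varga, Espinoza, Greco, Dimitriou. So position 1.

1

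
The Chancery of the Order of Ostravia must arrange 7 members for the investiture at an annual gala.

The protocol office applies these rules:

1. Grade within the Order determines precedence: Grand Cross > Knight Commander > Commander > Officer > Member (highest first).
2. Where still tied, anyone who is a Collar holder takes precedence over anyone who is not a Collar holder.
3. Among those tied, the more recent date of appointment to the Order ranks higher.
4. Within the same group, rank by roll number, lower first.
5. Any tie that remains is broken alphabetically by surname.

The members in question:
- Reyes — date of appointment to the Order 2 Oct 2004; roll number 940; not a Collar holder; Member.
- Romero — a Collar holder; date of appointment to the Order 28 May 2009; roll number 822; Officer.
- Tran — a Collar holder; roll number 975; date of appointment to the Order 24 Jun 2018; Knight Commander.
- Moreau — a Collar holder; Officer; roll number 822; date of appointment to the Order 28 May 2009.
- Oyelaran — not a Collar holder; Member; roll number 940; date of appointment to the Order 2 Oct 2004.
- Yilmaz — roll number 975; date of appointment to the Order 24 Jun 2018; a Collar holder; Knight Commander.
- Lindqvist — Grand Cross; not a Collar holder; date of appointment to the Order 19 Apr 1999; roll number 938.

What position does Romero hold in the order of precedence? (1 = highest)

By grade within the Order: Lindqvist (Grand Cross); then Tran and Yilmaz (Knight Commander); then Moreau and Romero (Officer); then Oyelaran and Reyes (Member).
Tran and Yilmaz are each a Collar holder, so the next rule applies.
Tran and Yilmaz both have date of appointment to the Order 24 Jun 2018, so the next rule applies.
Tran and Yilmaz both have roll number 975, so the next rule applies.
Among Tran and Yilmaz, alphabetically by surname: Tran before Yilmaz.
Moreau and Romero are each a Collar holder, so the next rule applies.
Moreau and Romero both have date of appointment to the Order 28 May 2009, so the next rule applies.
Moreau and Romero both have roll number 822, so the next rule applies.
Among Moreau and Romero, alphabetically by surname: Moreau before Romero.
Oyelaran and Reyes are each not a Collar holder, so the next rule applies.
Oyelaran and Reyes both have date of appointment to the Order 2 Oct 2004, so the next rule applies.
Oyelaran and Reyes both have roll number 940, so the next rule applies.
Among Oyelaran and Reyes, alphabetically by surname: Oyelaran before Reyes.
Order: Lindqvist, Tran, Yilmaz, Moreau, Romero, Oyelaran, Reyes. So position 5.

5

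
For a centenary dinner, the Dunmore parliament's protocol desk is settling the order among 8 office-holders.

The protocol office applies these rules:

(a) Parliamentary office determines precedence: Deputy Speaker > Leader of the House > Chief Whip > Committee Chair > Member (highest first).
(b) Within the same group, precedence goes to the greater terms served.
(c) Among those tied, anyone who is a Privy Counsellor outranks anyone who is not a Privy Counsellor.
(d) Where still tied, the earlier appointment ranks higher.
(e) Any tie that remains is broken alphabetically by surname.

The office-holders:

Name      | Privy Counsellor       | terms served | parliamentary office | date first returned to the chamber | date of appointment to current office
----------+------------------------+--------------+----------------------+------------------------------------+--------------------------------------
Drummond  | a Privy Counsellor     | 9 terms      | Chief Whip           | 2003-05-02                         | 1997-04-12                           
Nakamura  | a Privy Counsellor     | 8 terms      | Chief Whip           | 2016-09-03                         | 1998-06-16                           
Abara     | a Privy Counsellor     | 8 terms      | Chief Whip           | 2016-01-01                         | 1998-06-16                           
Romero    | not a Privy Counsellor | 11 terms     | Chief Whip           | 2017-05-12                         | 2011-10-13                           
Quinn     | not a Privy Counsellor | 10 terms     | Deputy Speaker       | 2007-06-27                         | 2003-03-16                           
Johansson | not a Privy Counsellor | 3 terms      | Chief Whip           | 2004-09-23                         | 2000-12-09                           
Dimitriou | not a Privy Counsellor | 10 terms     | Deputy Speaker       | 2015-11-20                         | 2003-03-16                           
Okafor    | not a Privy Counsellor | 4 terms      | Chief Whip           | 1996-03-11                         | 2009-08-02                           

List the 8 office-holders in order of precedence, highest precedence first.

By parliamentary office: Dimitriou and Quinn (Deputy Speaker); then Romero, Drummond, Abara, Nakamura, Okafor and Johansson (Chief Whip).
Dimitriou and Quinn both have terms served 10 terms, so the next rule applies.
Dimitriou and Quinn are each not a Privy Counsellor, so the next rule applies.
Dimitriou and Quinn both have date of appointment to current office 2003-03-16, so the next rule applies.
Among Dimitriou and Quinn, alphabetically by surname: Dimitriou before Quinn.
Among Romero, Drummond, Abara, Nakamura, Okafor and Johansson, by terms served (higher first): Romero (11 terms) before Drummond (9 terms) before Abara and Nakamura (8 terms) before Okafor (4 terms) before Johansson (3 terms).
Abara and Nakamura are each a Privy Counsellor, so the next rule applies.
Abara and Nakamura both have date of appointment to current office 1998-06-16, so the next rule applies.
Among Abara and Nakamura, alphabetically by surname: Abara before Nakamura.
Full order: Dimitriou, Quinn, Romero, Drummond, Abara, Nakamura, Okafor, Johansson.

Dimitriou, Quinn, Romero, Drummond, Abara, Nakamura, Okafor, Johansson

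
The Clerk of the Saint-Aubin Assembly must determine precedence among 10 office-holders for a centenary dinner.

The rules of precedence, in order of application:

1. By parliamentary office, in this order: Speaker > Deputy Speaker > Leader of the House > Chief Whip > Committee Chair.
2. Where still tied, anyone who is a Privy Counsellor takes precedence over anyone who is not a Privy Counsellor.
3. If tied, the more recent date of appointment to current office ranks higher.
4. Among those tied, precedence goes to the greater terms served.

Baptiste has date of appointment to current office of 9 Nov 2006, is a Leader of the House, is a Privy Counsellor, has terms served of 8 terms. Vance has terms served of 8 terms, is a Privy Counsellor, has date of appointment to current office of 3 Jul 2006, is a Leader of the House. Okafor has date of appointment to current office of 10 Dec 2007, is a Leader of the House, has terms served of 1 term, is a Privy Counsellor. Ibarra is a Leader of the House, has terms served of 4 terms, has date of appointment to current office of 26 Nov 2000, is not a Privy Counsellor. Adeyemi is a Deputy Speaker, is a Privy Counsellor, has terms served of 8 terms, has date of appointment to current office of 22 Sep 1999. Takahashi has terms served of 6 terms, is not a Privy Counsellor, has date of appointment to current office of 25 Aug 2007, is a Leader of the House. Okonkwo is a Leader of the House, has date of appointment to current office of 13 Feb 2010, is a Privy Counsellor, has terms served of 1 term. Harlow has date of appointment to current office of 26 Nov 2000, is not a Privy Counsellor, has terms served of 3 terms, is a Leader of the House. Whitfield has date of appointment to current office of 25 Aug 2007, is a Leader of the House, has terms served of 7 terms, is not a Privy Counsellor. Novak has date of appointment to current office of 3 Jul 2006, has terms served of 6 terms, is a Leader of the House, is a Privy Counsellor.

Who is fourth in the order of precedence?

By parliamentary office: Adeyemi (Deputy Speaker); then Okonkwo, Okafor, Baptiste, Vance, Novak, Whitfield, Takahashi, Ibarra and Harlow (Leader of the House).
Among Okonkwo, Okafor, Baptiste, Vance, Novak, Whitfield, Takahashi, Ibarra and Harlow, a Privy Counsellor before not a Privy Counsellor: Okonkwo, Okafor, Baptiste, Vance and Novak (a Privy Counsellor) before Whitfield, Takahashi, Ibarra and Harlow (not a Privy Counsellor).
Among Okonkwo, Okafor, Baptiste, Vance and Novak, by date of appointment to current office (later first): Okonkwo (13 Feb 2010) before Okafor (10 Dec 2007) before Baptiste (9 Nov 2006) before Vance and Novak (3 Jul 2006).
Among Vance and Novak, by terms served (higher first): Vance (8 terms) before Novak (6 terms).
Among Whitfield, Takahashi, Ibarra and Harlow, by date of appointment to current office (later first): Whitfield and Takahashi (25 Aug 2007) before Ibarra and Harlow (26 Nov 2000).
Among Whitfield and Takahashi, by terms served (higher first): Whitfield (7 terms) before Takahashi (6 terms).
Among Ibarra and Harlow, by terms served (higher first): Ibarra (4 terms) before Harlow (3 terms).
Order: Adeyemi, Okonkwo, Okafor, Baptiste, Vance, Novak, Whitfield, Takahashi, Ibarra, Harlow.

Baptiste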